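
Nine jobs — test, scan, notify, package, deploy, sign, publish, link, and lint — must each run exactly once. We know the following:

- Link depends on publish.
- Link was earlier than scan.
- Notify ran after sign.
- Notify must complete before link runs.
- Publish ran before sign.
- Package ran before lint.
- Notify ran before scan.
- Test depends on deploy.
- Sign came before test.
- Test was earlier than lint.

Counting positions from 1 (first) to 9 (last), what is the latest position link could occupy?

Link must come before scan — 1 stage forced after it.
Everything else can be placed before link in some valid order, so link can sit as late as position 9 − 1 = 8.

8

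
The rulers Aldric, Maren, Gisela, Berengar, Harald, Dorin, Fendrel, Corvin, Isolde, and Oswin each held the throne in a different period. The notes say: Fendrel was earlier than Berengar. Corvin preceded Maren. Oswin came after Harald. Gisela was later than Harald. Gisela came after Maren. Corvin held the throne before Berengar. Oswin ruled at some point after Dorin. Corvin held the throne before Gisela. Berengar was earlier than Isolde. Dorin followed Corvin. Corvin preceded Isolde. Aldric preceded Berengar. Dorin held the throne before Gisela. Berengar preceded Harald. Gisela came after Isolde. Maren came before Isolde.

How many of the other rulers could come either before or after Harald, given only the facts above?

3

Forced before Harald: Aldric, Berengar, Corvin, and Fendrel; forced after Harald: Gisela and Oswin.
That leaves Dorin, Isolde, and Maren with no forced order relative to Harald — 3.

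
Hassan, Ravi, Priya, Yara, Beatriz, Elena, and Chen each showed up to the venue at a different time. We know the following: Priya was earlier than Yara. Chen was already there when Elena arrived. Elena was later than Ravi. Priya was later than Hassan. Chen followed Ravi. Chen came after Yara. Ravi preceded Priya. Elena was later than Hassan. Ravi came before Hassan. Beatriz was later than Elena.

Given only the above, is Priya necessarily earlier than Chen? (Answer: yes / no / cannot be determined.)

yes

Chain the constraints: Priya → Yara → Chen. Each link is directly stated, so Priya comes before Chen.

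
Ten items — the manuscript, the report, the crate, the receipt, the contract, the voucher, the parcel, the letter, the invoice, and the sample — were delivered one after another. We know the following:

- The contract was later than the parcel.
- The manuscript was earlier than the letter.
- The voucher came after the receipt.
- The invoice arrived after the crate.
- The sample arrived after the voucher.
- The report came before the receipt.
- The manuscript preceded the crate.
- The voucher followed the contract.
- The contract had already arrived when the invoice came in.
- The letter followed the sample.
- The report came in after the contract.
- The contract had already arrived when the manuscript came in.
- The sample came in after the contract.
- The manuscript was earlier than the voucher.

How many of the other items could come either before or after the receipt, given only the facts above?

Forced before the receipt: the contract, the parcel, and the report; forced after the receipt: the letter, the sample, and the voucher.
That leaves the crate, the invoice, and the manuscript with no forced order relative to the receipt — 3.

3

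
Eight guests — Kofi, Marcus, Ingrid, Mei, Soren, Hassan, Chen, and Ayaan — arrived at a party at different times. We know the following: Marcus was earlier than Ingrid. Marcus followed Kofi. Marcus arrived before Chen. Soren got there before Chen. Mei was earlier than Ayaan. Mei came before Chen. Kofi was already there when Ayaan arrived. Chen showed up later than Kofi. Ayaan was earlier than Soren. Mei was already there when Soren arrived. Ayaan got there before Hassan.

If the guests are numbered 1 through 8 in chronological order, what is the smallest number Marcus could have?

2

Kofi must come before Marcus — 1 forced predecessor.
Nothing else is forced ahead of Marcus, so their earliest slot is position 1 + 1 = 2.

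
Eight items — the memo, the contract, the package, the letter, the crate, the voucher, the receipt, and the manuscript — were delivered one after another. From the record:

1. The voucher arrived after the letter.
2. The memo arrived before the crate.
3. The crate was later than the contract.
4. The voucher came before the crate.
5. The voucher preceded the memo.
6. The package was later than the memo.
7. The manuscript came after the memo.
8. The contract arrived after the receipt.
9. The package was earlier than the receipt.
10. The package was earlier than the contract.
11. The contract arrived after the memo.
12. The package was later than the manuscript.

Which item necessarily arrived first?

the letter

The letter has a chain of constraints placing it before every other item, so the letter must be first.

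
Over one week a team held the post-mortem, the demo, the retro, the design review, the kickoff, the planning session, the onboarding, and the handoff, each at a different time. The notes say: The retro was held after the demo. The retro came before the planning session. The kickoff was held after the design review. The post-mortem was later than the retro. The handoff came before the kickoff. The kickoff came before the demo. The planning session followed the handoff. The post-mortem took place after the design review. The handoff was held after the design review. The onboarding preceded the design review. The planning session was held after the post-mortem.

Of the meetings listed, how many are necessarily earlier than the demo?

4

Directly stated before the demo: the kickoff.
The design review reaches the demo via the design review → the kickoff → the demo.
The handoff reaches the demo via the handoff → the kickoff → the demo.
The onboarding reaches the demo via the onboarding → the design review → the kickoff → the demo.
That's the design review, the handoff, the kickoff, and the onboarding — 4 in all.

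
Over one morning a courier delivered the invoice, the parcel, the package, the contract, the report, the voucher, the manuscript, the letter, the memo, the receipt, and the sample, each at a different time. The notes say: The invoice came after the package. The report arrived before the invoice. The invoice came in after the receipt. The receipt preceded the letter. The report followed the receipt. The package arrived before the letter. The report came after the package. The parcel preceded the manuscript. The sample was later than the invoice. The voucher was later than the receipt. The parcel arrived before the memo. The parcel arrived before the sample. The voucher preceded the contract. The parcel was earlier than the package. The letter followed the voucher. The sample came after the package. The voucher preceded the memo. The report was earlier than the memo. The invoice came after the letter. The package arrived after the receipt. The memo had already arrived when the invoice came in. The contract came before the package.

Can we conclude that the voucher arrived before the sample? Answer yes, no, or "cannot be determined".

yes

Chain the constraints: the voucher → the memo → the invoice → the sample. Each link is directly stated, so the voucher comes before the sample.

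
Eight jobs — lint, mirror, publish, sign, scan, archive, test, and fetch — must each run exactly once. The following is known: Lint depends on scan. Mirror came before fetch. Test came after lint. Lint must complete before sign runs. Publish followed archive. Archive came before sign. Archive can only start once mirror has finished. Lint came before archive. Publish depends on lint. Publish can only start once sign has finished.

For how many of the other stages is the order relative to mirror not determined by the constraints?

3

Forced after mirror: archive, fetch, publish, and sign.
That leaves lint, scan, and test with no forced order relative to mirror — 3.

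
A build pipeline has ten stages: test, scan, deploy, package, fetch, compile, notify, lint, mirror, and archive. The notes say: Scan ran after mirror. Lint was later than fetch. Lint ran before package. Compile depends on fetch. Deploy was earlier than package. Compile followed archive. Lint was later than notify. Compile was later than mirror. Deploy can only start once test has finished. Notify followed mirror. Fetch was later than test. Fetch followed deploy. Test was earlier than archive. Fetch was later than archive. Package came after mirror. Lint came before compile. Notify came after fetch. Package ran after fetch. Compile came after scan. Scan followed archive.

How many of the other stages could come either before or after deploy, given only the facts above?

3

Forced before deploy: test; forced after deploy: compile, fetch, lint, notify, and package.
That leaves archive, mirror, and scan with no forced order relative to deploy — 3.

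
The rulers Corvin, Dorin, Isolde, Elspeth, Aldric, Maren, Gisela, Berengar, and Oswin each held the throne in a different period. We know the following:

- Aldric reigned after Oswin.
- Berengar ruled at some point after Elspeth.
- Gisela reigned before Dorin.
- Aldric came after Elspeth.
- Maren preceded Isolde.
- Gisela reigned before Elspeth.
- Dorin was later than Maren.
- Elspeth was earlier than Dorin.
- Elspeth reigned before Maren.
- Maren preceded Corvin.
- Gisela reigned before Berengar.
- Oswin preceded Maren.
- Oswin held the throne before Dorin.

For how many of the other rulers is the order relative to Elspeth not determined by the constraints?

Forced before Elspeth: Gisela; forced after Elspeth: Aldric, Berengar, Corvin, Dorin, Isolde, and Maren.
That leaves Oswin with no forced order relative to Elspeth — 1.

1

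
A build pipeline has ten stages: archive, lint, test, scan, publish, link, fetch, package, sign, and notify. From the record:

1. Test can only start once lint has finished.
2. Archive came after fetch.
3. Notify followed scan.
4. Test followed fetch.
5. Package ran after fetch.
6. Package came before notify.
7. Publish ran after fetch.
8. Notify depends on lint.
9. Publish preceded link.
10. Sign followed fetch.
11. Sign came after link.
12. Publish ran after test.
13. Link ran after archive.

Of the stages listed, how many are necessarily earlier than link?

5

Directly stated before link: archive and publish.
Fetch reaches link via fetch → publish → link.
Lint reaches link via lint → test → publish → link.
Test reaches link via test → publish → link.
No chain forces sign (or any of the others) ahead of link.
That's archive, fetch, lint, publish, and test — 5 in all.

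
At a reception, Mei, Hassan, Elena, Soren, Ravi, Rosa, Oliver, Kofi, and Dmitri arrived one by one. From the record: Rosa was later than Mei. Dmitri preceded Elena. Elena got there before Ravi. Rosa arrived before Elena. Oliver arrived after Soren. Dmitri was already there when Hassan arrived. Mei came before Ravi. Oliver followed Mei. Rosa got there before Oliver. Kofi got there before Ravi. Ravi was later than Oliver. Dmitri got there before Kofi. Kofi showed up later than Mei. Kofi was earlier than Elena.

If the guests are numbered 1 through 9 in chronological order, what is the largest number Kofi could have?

7

Kofi must come before Elena and Ravi — 2 guests forced after them.
Everything else can be placed before Kofi in some valid order, so Kofi can sit as late as position 9 − 2 = 7.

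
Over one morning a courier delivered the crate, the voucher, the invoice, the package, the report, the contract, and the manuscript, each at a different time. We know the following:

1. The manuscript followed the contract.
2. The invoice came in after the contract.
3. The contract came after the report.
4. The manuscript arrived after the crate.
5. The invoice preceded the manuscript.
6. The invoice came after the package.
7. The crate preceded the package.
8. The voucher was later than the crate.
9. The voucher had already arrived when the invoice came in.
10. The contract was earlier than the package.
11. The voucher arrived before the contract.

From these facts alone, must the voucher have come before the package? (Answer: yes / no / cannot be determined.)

Chain the constraints: the voucher → the contract → the package. Each link is directly stated, so the voucher comes before the package.

yes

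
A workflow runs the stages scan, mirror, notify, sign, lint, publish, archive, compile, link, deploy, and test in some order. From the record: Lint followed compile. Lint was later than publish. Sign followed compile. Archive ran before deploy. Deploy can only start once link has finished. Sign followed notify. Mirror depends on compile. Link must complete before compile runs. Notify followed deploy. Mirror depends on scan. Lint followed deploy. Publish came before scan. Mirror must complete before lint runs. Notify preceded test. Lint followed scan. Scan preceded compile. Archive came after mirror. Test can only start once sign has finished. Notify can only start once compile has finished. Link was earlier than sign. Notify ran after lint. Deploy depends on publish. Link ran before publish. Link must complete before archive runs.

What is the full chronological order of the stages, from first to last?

link, publish, scan, compile, mirror, archive, deploy, lint, notify, sign, test

The constraints fix every adjacent pair, so only one ordering works:
link → publish → scan → compile → mirror → archive → deploy → lint → notify → sign → test.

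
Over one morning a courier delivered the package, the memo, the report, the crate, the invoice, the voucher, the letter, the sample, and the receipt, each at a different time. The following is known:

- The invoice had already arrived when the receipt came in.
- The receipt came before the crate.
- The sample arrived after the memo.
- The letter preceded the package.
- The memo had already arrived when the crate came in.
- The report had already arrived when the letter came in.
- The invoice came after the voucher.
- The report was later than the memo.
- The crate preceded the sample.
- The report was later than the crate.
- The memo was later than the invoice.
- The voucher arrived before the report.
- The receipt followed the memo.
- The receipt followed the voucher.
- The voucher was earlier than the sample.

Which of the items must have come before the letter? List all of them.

Directly stated before the letter: the report.
The crate reaches the letter via the crate → the report → the letter.
The invoice reaches the letter via the invoice → the memo → the report → the letter.
The memo reaches the letter via the memo → the report → the letter.
Likewise the receipt and the voucher each reach the letter by chaining the stated constraints.
No chain forces the package (or any of the others) ahead of the letter.

the crate, the invoice, the memo, the receipt, the report, the voucher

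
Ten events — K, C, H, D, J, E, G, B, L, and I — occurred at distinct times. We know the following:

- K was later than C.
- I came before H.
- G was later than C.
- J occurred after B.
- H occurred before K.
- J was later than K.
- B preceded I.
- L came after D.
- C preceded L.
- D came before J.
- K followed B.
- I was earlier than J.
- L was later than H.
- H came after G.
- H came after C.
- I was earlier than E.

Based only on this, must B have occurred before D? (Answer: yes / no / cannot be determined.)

No chain of stated constraints runs from B to D, and none runs from D to B either.
So the relative order of B and D is not fixed by the given facts.

cannot be determined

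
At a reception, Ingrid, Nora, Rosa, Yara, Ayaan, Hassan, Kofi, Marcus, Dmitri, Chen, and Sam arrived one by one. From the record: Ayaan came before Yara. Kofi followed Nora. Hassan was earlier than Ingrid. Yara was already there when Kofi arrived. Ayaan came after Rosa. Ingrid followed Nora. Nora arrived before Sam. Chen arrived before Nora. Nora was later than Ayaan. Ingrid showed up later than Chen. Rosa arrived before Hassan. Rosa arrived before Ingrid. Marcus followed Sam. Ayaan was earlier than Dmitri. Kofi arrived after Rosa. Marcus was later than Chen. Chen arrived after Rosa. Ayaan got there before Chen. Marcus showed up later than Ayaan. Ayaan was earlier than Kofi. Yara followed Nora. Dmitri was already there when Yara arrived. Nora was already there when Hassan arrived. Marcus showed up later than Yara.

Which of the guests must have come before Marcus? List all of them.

Ayaan, Chen, Dmitri, Nora, Rosa, Sam, Yara

Directly stated before Marcus: Ayaan, Chen, Sam, and Yara.
Dmitri reaches Marcus via Dmitri → Yara → Marcus.
Nora reaches Marcus via Nora → Yara → Marcus.
Rosa reaches Marcus via Rosa → Ayaan → Marcus.
No chain forces Ingrid (or any of the others) ahead of Marcus.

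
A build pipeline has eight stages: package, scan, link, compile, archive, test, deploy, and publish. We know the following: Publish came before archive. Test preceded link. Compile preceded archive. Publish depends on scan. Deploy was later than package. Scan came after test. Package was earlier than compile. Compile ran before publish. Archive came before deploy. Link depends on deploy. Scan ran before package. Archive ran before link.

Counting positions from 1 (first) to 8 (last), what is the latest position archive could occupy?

6

Archive must come before deploy and link — 2 stages forced after it.
Everything else can be placed before archive in some valid order, so archive can sit as late as position 8 − 2 = 6.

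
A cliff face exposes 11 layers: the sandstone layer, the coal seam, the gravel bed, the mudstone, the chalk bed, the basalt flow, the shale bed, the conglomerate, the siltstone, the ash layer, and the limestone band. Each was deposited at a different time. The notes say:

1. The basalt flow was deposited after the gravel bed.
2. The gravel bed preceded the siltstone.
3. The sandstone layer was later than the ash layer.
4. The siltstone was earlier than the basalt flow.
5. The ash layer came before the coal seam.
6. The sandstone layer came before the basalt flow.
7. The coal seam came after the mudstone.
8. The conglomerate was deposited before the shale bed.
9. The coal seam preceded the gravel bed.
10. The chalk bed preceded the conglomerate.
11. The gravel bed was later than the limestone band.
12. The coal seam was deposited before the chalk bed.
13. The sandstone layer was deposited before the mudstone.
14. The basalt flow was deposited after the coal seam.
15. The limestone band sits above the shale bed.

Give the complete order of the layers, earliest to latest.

The constraints fix every adjacent pair, so only one ordering works:
the ash layer → the sandstone layer → the mudstone → the coal seam → the chalk bed → the conglomerate → the shale bed → the limestone band → the gravel bed → the siltstone → the basalt flow.

the ash layer, the sandstone layer, the mudstone, the coal seam, the chalk bed, the conglomerate, the shale bed, the limestone band, the gravel bed, the siltstone, the basalt flow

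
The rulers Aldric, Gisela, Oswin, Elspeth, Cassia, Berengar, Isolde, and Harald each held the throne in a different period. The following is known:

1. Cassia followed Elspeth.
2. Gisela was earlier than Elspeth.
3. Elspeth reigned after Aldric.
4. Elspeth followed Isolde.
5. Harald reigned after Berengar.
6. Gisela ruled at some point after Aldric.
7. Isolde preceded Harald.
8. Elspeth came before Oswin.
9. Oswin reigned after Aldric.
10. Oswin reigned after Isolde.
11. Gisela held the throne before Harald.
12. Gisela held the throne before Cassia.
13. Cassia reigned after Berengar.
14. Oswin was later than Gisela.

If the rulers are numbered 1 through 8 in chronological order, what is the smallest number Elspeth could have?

4

Aldric, Gisela, and Isolde must all come before Elspeth — 3 forced predecessors.
Nothing else is forced ahead of Elspeth, so their earliest slot is position 3 + 1 = 4.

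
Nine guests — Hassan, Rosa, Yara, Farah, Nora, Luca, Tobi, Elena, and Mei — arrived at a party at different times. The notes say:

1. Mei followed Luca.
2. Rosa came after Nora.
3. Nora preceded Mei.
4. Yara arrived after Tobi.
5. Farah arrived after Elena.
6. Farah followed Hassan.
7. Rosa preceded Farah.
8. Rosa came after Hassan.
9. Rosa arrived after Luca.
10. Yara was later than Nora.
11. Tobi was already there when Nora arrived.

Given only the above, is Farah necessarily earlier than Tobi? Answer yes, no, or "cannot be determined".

no

Tracing the constraints gives Tobi → Nora → Rosa → Farah, so Tobi must come before Farah.
That means Farah cannot be before Tobi.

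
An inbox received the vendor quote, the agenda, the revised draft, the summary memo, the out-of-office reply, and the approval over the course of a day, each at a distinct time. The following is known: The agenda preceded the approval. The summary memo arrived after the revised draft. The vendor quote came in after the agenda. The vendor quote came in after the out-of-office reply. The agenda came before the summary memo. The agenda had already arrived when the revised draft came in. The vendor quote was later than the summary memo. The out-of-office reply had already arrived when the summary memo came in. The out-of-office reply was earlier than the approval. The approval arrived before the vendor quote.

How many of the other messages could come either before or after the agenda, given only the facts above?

Forced after the agenda: the approval, the revised draft, the summary memo, and the vendor quote.
That leaves the out-of-office reply with no forced order relative to the agenda — 1.

1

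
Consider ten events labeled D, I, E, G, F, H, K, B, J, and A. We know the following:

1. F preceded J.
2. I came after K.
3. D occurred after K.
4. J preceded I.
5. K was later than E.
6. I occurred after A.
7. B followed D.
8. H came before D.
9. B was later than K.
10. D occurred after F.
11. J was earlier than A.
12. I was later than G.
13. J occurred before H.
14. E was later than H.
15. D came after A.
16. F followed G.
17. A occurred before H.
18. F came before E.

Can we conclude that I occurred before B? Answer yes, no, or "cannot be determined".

No chain of stated constraints runs from I to B, and none runs from B to I either.
So the relative order of I and B is not fixed by the given facts.

cannot be determined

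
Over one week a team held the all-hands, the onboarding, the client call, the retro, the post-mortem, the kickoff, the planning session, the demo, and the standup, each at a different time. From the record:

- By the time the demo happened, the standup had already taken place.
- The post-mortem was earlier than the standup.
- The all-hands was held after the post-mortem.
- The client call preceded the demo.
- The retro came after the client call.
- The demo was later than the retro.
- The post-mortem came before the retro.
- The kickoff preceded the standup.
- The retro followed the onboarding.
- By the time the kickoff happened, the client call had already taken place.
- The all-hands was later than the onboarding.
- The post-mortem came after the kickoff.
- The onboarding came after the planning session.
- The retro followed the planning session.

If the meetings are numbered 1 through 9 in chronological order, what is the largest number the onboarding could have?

6

The onboarding must come before the all-hands, the demo, and the retro — 3 meetings forced after it.
Everything else can be placed before the onboarding in some valid order, so the onboarding can sit as late as position 9 − 3 = 6.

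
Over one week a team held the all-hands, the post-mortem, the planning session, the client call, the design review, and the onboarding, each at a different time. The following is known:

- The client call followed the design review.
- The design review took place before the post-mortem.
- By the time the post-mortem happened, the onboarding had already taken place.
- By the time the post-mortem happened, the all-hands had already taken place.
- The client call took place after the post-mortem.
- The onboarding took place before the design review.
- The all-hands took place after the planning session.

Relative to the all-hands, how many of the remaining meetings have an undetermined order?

2

Forced before the all-hands: the planning session; forced after the all-hands: the client call and the post-mortem.
That leaves the design review and the onboarding with no forced order relative to the all-hands — 2.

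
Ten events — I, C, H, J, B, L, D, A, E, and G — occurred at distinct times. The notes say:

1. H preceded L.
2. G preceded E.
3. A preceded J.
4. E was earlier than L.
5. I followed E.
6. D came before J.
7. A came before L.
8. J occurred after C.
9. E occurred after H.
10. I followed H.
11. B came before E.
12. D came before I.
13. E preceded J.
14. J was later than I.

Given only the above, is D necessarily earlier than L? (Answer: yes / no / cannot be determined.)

No chain of stated constraints runs from D to L, and none runs from L to D either.
So the relative order of D and L is not fixed by the given facts.

cannot be determined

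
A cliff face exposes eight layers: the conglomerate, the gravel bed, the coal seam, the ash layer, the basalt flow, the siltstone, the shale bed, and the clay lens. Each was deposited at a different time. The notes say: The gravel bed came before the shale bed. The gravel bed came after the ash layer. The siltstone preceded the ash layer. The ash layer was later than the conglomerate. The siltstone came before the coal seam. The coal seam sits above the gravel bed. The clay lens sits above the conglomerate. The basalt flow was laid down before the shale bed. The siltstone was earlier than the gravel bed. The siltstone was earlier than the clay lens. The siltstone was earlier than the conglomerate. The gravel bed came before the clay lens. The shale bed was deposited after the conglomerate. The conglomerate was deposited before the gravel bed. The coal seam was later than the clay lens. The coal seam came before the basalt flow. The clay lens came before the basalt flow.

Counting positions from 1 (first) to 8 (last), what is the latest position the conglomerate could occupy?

The conglomerate must come before the ash layer, the basalt flow, the clay lens, the coal seam, the gravel bed, and the shale bed — 6 layers forced after it.
Everything else can be placed before the conglomerate in some valid order, so the conglomerate can sit as late as position 8 − 6 = 2.

2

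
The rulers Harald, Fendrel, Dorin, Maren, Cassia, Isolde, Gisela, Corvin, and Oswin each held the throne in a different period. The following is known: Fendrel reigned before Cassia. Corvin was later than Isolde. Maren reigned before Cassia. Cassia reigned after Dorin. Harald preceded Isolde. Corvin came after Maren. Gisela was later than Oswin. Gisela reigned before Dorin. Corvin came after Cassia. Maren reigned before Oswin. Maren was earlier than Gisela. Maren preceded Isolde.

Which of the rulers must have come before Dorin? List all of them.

Directly stated before Dorin: Gisela.
Maren reaches Dorin via Maren → Gisela → Dorin.
Oswin reaches Dorin via Oswin → Gisela → Dorin.

Gisela, Maren, Oswin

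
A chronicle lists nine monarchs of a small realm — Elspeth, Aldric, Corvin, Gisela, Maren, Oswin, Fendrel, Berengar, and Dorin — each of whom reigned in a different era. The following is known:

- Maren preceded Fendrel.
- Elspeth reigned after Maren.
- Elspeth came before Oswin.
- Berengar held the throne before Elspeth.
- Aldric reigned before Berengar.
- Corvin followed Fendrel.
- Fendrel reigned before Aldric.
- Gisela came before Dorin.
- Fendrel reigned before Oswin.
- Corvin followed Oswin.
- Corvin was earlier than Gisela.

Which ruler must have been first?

Maren has a chain of constraints placing them before every other ruler, so Maren must be first.

Maren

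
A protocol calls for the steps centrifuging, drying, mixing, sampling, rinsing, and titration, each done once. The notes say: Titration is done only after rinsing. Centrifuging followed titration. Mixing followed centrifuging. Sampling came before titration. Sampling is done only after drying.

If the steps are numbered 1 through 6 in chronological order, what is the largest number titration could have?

Titration must come before centrifuging and mixing — 2 steps forced after it.
Everything else can be placed before titration in some valid order, so titration can sit as late as position 6 − 2 = 4.

4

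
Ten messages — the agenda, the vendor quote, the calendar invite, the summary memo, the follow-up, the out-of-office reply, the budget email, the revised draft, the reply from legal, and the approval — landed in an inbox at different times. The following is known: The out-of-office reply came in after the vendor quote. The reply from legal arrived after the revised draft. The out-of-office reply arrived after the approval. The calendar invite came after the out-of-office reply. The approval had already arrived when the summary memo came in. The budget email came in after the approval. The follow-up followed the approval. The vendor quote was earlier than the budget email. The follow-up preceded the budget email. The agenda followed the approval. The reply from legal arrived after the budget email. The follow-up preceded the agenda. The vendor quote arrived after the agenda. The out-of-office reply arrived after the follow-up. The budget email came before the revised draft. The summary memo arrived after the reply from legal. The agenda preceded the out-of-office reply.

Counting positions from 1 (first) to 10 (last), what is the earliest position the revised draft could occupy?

6

The agenda, the approval, the budget email, the follow-up, and the vendor quote must all come before the revised draft — 5 forced predecessors.
Nothing else is forced ahead of the revised draft, so its earliest slot is position 5 + 1 = 6.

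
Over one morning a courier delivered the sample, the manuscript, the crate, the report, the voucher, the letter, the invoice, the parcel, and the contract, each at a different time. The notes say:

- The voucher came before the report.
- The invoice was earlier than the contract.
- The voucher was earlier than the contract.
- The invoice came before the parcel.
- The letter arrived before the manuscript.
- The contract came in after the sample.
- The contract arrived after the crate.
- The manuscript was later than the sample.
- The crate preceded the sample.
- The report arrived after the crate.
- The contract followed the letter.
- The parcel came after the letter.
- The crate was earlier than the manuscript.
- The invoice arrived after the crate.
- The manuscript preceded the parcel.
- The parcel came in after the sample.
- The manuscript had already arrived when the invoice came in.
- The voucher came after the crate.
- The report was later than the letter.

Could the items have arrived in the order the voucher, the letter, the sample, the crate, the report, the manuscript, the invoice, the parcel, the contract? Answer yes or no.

no

The constraints require the crate before the sample, but in the proposed sequence the sample appears ahead of the crate. That one violation is enough.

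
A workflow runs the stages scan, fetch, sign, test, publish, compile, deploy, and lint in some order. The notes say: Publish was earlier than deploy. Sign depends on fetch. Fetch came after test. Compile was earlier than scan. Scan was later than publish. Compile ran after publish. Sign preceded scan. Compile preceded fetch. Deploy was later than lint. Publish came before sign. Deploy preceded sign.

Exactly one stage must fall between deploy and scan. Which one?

Tracing the constraints gives deploy → sign → scan, so sign sits after deploy and before scan.
No other stage is forced both after deploy and before scan.

sign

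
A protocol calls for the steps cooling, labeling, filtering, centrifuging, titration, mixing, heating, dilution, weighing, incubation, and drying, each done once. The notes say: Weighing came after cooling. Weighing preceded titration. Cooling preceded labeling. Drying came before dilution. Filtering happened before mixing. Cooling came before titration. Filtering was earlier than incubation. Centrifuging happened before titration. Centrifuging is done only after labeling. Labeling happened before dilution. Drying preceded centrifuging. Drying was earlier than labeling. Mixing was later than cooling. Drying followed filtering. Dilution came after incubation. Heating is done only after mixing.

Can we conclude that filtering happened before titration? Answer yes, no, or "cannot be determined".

yes

Chain the constraints: filtering → drying → centrifuging → titration. Each link is directly stated, so filtering comes before titration.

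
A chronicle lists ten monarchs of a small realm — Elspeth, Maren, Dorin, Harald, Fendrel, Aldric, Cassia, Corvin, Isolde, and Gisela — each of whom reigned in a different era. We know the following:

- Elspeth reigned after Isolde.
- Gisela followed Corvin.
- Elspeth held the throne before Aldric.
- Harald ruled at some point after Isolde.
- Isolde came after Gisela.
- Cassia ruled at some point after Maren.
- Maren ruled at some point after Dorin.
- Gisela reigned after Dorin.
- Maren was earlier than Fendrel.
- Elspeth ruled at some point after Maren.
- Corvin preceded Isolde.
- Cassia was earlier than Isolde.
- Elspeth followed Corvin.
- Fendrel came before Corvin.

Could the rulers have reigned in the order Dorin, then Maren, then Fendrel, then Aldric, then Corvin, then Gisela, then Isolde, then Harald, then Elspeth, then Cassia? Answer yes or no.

no

The constraints require Elspeth before Aldric, but in the proposed sequence Aldric appears ahead of Elspeth. That one violation is enough.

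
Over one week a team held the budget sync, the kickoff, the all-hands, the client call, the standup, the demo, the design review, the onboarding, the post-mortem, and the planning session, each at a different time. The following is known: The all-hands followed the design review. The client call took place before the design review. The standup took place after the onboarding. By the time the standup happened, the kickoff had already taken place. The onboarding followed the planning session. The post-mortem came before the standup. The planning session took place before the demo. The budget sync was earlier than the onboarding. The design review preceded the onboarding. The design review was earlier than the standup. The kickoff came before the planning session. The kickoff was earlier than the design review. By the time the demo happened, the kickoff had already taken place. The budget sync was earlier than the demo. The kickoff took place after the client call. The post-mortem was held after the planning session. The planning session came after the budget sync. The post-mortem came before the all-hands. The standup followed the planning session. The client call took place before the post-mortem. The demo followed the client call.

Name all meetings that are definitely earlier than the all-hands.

the budget sync, the client call, the design review, the kickoff, the planning session, the post-mortem

Directly stated before the all-hands: the design review and the post-mortem.
The budget sync reaches the all-hands via the budget sync → the planning session → the post-mortem → the all-hands.
The client call reaches the all-hands via the client call → the post-mortem → the all-hands.
The kickoff reaches the all-hands via the kickoff → the design review → the all-hands.
Likewise the planning session reaches the all-hands by chaining the stated constraints.
No chain forces the demo (or any of the others) ahead of the all-hands.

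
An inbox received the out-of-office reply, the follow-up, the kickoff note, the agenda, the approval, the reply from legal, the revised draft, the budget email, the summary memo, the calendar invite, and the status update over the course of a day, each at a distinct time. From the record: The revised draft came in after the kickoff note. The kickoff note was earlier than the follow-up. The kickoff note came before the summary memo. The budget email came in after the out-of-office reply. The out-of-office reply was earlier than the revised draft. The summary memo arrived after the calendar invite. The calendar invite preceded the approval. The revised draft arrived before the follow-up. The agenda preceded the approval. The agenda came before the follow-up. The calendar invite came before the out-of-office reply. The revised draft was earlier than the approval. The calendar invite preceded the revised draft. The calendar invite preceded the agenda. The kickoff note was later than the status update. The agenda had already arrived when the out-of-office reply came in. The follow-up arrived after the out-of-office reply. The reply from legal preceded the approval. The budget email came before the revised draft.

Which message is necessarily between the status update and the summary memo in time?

Tracing the constraints gives the status update → the kickoff note → the summary memo, so the kickoff note sits after the status update and before the summary memo.
No other message is forced both after the status update and before the summary memo.

the kickoff note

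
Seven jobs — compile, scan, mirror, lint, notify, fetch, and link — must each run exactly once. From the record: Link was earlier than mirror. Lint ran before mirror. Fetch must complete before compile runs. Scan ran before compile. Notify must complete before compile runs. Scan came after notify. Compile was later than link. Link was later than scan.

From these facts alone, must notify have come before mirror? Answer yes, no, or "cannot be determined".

yes

Chain the constraints: notify → scan → link → mirror. Each link is directly stated, so notify comes before mirror.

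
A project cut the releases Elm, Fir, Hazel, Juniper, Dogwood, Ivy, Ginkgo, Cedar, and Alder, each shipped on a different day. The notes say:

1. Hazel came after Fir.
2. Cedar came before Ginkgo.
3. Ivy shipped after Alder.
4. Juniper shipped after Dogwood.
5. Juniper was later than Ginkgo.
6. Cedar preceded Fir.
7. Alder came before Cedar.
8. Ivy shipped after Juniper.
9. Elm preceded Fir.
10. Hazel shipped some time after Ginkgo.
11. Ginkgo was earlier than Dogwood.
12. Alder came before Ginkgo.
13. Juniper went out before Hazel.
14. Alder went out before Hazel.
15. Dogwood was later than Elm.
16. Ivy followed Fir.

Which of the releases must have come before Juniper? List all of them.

Directly stated before Juniper: Dogwood and Ginkgo.
Alder reaches Juniper via Alder → Ginkgo → Juniper.
Cedar reaches Juniper via Cedar → Ginkgo → Juniper.
Elm reaches Juniper via Elm → Dogwood → Juniper.

Alder, Cedar, Dogwood, Elm, Ginkgo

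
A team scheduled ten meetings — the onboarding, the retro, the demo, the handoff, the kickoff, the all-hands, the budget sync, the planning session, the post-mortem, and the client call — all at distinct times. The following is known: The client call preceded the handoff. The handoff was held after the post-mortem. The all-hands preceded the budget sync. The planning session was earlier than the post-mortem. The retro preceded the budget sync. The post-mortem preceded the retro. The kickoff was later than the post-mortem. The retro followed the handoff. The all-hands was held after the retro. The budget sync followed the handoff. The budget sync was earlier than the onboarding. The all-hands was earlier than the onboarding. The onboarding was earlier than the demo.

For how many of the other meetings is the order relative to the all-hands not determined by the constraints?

1

Forced before the all-hands: the client call, the handoff, the planning session, the post-mortem, and the retro; forced after the all-hands: the budget sync, the demo, and the onboarding.
That leaves the kickoff with no forced order relative to the all-hands — 1.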